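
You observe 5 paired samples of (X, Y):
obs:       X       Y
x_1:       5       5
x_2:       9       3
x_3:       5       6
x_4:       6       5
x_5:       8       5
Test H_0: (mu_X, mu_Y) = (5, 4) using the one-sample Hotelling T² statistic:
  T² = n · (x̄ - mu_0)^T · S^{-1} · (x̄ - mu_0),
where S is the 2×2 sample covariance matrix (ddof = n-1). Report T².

Step 1 — sample mean vector:
  mean(X) = (5 + 9 + 5 + 6 + 8) / 5 = 33/5 = 6.6
  mean(Y) = (5 + 3 + 6 + 5 + 5) / 5 = 24/5 = 4.8
  x̄ = (6.6, 4.8),  deviation x̄ - mu_0 = (6.6, 4.8) - (5, 4) = (1.6, 0.8).

Step 2 — sample covariance matrix, S[i,j] = (1/(n-1)) · Σ_k (x_{k,i} - mean_i) · (x_{k,j} - mean_j), divisor n-1 = 4:
  S[X,X] = ((-1.6)·(-1.6) + (2.4)·(2.4) + (-1.6)·(-1.6) + (-0.6)·(-0.6) + (1.4)·(1.4)) / 4 = 13.2/4 = 3.3
  S[X,Y] = ((-1.6)·(0.2) + (2.4)·(-1.8) + (-1.6)·(1.2) + (-0.6)·(0.2) + (1.4)·(0.2)) / 4 = -6.4/4 = -1.6
  S[Y,Y] = ((0.2)·(0.2) + (-1.8)·(-1.8) + (1.2)·(1.2) + (0.2)·(0.2) + (0.2)·(0.2)) / 4 = 4.8/4 = 1.2
  S = [[3.3, -1.6],
 [-1.6, 1.2]].

Step 3 — invert S. det(S) = 3.3·1.2 - (-1.6)² = 1.4.
  S^{-1} = (1/det) · [[d, -b], [-b, a]] = [[0.8571, 1.1429],
 [1.1429, 2.3571]].

Step 4 — quadratic form (x̄ - mu_0)^T · S^{-1} · (x̄ - mu_0):
  S^{-1} · (x̄ - mu_0) = (2.2857, 3.7143),
  (x̄ - mu_0)^T · [...] = (1.6)·(2.2857) + (0.8)·(3.7143) = 6.6286.

Step 5 — scale by n: T² = 5 · 6.6286 = 33.1429.

T² ≈ 33.1429


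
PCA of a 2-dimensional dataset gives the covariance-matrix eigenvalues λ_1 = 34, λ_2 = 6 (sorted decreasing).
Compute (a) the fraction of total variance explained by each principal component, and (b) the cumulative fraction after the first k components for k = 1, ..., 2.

Step 1 — total variance = trace(Sigma) = Σ λ_i = 34 + 6 = 40.

Step 2 — fraction explained by component i = λ_i / Σ λ:
  PC1: 34/40 = 0.85
  PC2: 6/40 = 0.15

Step 3 — cumulative fraction after k components = (λ_1 + ... + λ_k) / Σ λ:
  k = 1: 34/40 = 0.85
  k = 2: (34 + 6)/40 = 40/40 = 1

Summary (fraction, with percent):

explained: PC1 0.85 (85%), PC2 0.15 (15%);  cumulative: 0.85, 1


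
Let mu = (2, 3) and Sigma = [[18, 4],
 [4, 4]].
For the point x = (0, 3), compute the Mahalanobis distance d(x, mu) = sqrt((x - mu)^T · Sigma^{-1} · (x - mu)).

Step 1 — centre the observation: (x - mu) = (-2, 0).

Step 2 — invert Sigma. det(Sigma) = 18·4 - (4)² = 56.
  Sigma^{-1} = (1/det) · [[d, -b], [-b, a]] = [[0.0714, -0.0714],
 [-0.0714, 0.3214]].

Step 3 — form the quadratic (x - mu)^T · Sigma^{-1} · (x - mu):
  Sigma^{-1} · (x - mu) = (-0.1429, 0.1429).
  (x - mu)^T · [Sigma^{-1} · (x - mu)] = (-2)·(-0.1429) + (0)·(0.1429) = 0.2857.

Step 4 — take square root: d = √(0.2857) ≈ 0.5345.

d(x, mu) = √(0.2857) ≈ 0.5345


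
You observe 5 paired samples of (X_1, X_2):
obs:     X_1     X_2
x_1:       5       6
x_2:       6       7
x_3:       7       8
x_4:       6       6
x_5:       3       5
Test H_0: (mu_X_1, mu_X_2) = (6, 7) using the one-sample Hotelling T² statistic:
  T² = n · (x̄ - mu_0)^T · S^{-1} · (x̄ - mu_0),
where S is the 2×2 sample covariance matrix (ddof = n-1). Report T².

Step 1 — sample mean vector:
  mean(X_1) = (5 + 6 + 7 + 6 + 3) / 5 = 27/5 = 5.4
  mean(X_2) = (6 + 7 + 8 + 6 + 5) / 5 = 32/5 = 6.4
  x̄ = (5.4, 6.4),  deviation x̄ - mu_0 = (5.4, 6.4) - (6, 7) = (-0.6, -0.6).

Step 2 — sample covariance matrix, S[i,j] = (1/(n-1)) · Σ_k (x_{k,i} - mean_i) · (x_{k,j} - mean_j), divisor n-1 = 4:
  S[X_1,X_1] = ((-0.4)·(-0.4) + (0.6)·(0.6) + (1.6)·(1.6) + (0.6)·(0.6) + (-2.4)·(-2.4)) / 4 = 9.2/4 = 2.3
  S[X_1,X_2] = ((-0.4)·(-0.4) + (0.6)·(0.6) + (1.6)·(1.6) + (0.6)·(-0.4) + (-2.4)·(-1.4)) / 4 = 6.2/4 = 1.55
  S[X_2,X_2] = ((-0.4)·(-0.4) + (0.6)·(0.6) + (1.6)·(1.6) + (-0.4)·(-0.4) + (-1.4)·(-1.4)) / 4 = 5.2/4 = 1.3
  S = [[2.3, 1.55],
 [1.55, 1.3]].

Step 3 — invert S. det(S) = 2.3·1.3 - (1.55)² = 0.5875.
  S^{-1} = (1/det) · [[d, -b], [-b, a]] = [[2.2128, -2.6383],
 [-2.6383, 3.9149]].

Step 4 — quadratic form (x̄ - mu_0)^T · S^{-1} · (x̄ - mu_0):
  S^{-1} · (x̄ - mu_0) = (0.2553, -0.766),
  (x̄ - mu_0)^T · [...] = (-0.6)·(0.2553) + (-0.6)·(-0.766) = 0.3064.

Step 5 — scale by n: T² = 5 · 0.3064 = 1.5319.

T² ≈ 1.5319


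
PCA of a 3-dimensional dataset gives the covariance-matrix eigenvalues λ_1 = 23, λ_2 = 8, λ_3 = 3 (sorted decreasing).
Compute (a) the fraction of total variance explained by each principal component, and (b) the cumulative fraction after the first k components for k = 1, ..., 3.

Step 1 — total variance = trace(Sigma) = Σ λ_i = 23 + 8 + 3 = 34.

Step 2 — fraction explained by component i = λ_i / Σ λ:
  PC1: 23/34 = 0.6765
  PC2: 8/34 = 0.2353
  PC3: 3/34 = 0.0882

Step 3 — cumulative fraction after k components = (λ_1 + ... + λ_k) / Σ λ:
  k = 1: 23/34 = 0.6765
  k = 2: (23 + 8)/34 = 31/34 = 0.9118
  k = 3: (23 + 8 + 3)/34 = 34/34 = 1

Summary (fraction, with percent):

explained: PC1 0.6765 (67.65%), PC2 0.2353 (23.53%), PC3 0.0882 (8.82%);  cumulative: 0.6765, 0.9118, 1


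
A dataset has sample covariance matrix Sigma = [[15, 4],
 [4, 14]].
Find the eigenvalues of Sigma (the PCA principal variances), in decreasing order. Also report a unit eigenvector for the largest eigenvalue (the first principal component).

Step 1 — characteristic polynomial of 2×2 Sigma:
  det(Sigma - λI) = λ² - trace · λ + det = 0.
  trace = 15 + 14 = 29, det = 15·14 - (4)² = 194.
Step 2 — discriminant:
  Δ = trace² - 4·det = 841 - 776 = 65.
Step 3 — eigenvalues:
  λ = (trace ± √Δ)/2 = (29 ± 8.0623)/2,
  λ_1 = 18.5311,  λ_2 = 10.4689.

Step 4 — unit eigenvector for λ_1: solve (Sigma - λ_1 I)v = 0. First row:
  (15 - 18.5311)·v_x + (4)·v_y = 0, i.e. (-3.5311)·v_x + (4)·v_y = 0,
  so v ∝ (b, λ_1 - a) = (4, 3.5311) = u.
  ||u|| = √((4)² + (3.5311)²) = √(28.4689) ≈ 5.3356,
  v_1 = u/||u|| ≈ (0.7497, 0.6618) (||v_1|| = 1).

λ_1 = 18.5311,  λ_2 = 10.4689;  v_1 ≈ (0.7497, 0.6618)


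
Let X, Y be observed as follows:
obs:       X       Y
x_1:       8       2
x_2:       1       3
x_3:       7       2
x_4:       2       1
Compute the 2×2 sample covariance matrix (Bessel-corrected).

Step 1 — column means:
  mean(X) = (8 + 1 + 7 + 2) / 4 = 18/4 = 4.5
  mean(Y) = (2 + 3 + 2 + 1) / 4 = 8/4 = 2

Step 2 — sample covariance S[i,j] = (1/(n-1)) · Σ_k (x_{k,i} - mean_i) · (x_{k,j} - mean_j), with n-1 = 3.
  S[X,X] = ((3.5)·(3.5) + (-3.5)·(-3.5) + (2.5)·(2.5) + (-2.5)·(-2.5)) / 3 = 37/3 = 12.3333
  S[X,Y] = ((3.5)·(0) + (-3.5)·(1) + (2.5)·(0) + (-2.5)·(-1)) / 3 = -1/3 = -0.3333
  S[Y,Y] = ((0)·(0) + (1)·(1) + (0)·(0) + (-1)·(-1)) / 3 = 2/3 = 0.6667

S is symmetric (S[j,i] = S[i,j]). Assembling:

S = [[12.3333, -0.3333],
 [-0.3333, 0.6667]]


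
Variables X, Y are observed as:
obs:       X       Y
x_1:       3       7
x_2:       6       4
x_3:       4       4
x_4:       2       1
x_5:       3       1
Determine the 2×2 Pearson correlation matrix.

Step 1 — column means:
  mean(X) = (3 + 6 + 4 + 2 + 3) / 5 = 18/5 = 3.6
  mean(Y) = (7 + 4 + 4 + 1 + 1) / 5 = 17/5 = 3.4

Step 2 — sample variances and covariances s[i,j] = (1/(n-1)) · Σ_k (x_{k,i} - mean_i) · (x_{k,j} - mean_j), with n-1 = 4:
  s[X,X] = ((-0.6)·(-0.6) + (2.4)·(2.4) + (0.4)·(0.4) + (-1.6)·(-1.6) + (-0.6)·(-0.6)) / 4 = 9.2/4 = 2.3
  s[X,Y] = ((-0.6)·(3.6) + (2.4)·(0.6) + (0.4)·(0.6) + (-1.6)·(-2.4) + (-0.6)·(-2.4)) / 4 = 4.8/4 = 1.2
  s[Y,Y] = ((3.6)·(3.6) + (0.6)·(0.6) + (0.6)·(0.6) + (-2.4)·(-2.4) + (-2.4)·(-2.4)) / 4 = 25.2/4 = 6.3
  Sample standard deviations s_i = √(s[i,i]):
  s(X) = √(2.3) = 1.5166
  s(Y) = √(6.3) = 2.51

Step 3 — r_{ij} = s_{ij} / (s_i · s_j):
  r[X,X] = 1 (diagonal).
  r[X,Y] = 1.2 / (1.5166 · 2.51) = 1.2 / 3.8066 = 0.3152
  r[Y,Y] = 1 (diagonal).

R is symmetric with unit diagonal. Assembling:

R = [[1, 0.3152],
 [0.3152, 1]]


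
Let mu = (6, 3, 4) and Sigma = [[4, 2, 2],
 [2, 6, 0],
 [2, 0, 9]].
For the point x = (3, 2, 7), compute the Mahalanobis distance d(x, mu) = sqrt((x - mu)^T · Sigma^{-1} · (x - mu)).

Step 1 — centre the observation: (x - mu) = (-3, -1, 3).

Step 2 — invert Sigma (cofactor / det for 3×3, or solve directly):
  Sigma^{-1} = [[0.3462, -0.1154, -0.0769],
 [-0.1154, 0.2051, 0.0256],
 [-0.0769, 0.0256, 0.1282]].

Step 3 — form the quadratic (x - mu)^T · Sigma^{-1} · (x - mu):
  Sigma^{-1} · (x - mu) = (-1.1538, 0.2179, 0.5897).
  (x - mu)^T · [Sigma^{-1} · (x - mu)] = (-3)·(-1.1538) + (-1)·(0.2179) + (3)·(0.5897) = 5.0128.

Step 4 — take square root: d = √(5.0128) ≈ 2.2389.

d(x, mu) = √(5.0128) ≈ 2.2389


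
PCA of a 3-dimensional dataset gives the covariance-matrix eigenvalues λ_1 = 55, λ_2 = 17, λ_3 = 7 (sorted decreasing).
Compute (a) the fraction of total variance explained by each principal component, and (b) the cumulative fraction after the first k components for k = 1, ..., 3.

Step 1 — total variance = trace(Sigma) = Σ λ_i = 55 + 17 + 7 = 79.

Step 2 — fraction explained by component i = λ_i / Σ λ:
  PC1: 55/79 = 0.6962
  PC2: 17/79 = 0.2152
  PC3: 7/79 = 0.0886

Step 3 — cumulative fraction after k components = (λ_1 + ... + λ_k) / Σ λ:
  k = 1: 55/79 = 0.6962
  k = 2: (55 + 17)/79 = 72/79 = 0.9114
  k = 3: (55 + 17 + 7)/79 = 79/79 = 1

Summary (fraction, with percent):

explained: PC1 0.6962 (69.62%), PC2 0.2152 (21.52%), PC3 0.0886 (8.86%);  cumulative: 0.6962, 0.9114, 1


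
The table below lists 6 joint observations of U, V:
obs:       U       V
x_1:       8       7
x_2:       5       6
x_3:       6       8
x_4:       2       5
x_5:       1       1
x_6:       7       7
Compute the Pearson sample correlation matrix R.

Step 1 — column means:
  mean(U) = (8 + 5 + 6 + 2 + 1 + 7) / 6 = 29/6 = 4.8333
  mean(V) = (7 + 6 + 8 + 5 + 1 + 7) / 6 = 34/6 = 5.6667

Step 2 — sample variances and covariances s[i,j] = (1/(n-1)) · Σ_k (x_{k,i} - mean_i) · (x_{k,j} - mean_j), with n-1 = 5:
  s[U,U] = ((3.1667)·(3.1667) + (0.1667)·(0.1667) + (1.1667)·(1.1667) + (-2.8333)·(-2.8333) + (-3.8333)·(-3.8333) + (2.1667)·(2.1667)) / 5 = 38.8333/5 = 7.7667
  s[U,V] = ((3.1667)·(1.3333) + (0.1667)·(0.3333) + (1.1667)·(2.3333) + (-2.8333)·(-0.6667) + (-3.8333)·(-4.6667) + (2.1667)·(1.3333)) / 5 = 29.6667/5 = 5.9333
  s[V,V] = ((1.3333)·(1.3333) + (0.3333)·(0.3333) + (2.3333)·(2.3333) + (-0.6667)·(-0.6667) + (-4.6667)·(-4.6667) + (1.3333)·(1.3333)) / 5 = 31.3333/5 = 6.2667
  Sample standard deviations s_i = √(s[i,i]):
  s(U) = √(7.7667) = 2.7869
  s(V) = √(6.2667) = 2.5033

Step 3 — r_{ij} = s_{ij} / (s_i · s_j):
  r[U,U] = 1 (diagonal).
  r[U,V] = 5.9333 / (2.7869 · 2.5033) = 5.9333 / 6.9765 = 0.8505
  r[V,V] = 1 (diagonal).

R is symmetric with unit diagonal. Assembling:

R = [[1, 0.8505],
 [0.8505, 1]]


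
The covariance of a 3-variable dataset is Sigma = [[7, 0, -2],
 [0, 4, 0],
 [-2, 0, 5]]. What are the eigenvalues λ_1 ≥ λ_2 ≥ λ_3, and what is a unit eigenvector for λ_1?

Step 1 — characteristic polynomial p(λ) = det(λI - Sigma) = λ³ - tr·λ² + c_1·λ - det, where tr = trace, c_1 = sum of the principal 2×2 minors, det = det(Sigma):
  tr = 7 + 4 + 5 = 16,
  c_1 = (7·4 - (0)²) + (7·5 - (-2)²) + (4·5 - (0)²) = 28 + 31 + 20 = 79,
  det = 7·(4·5 - (0)²) - (0)·((0)·5 - (0)·(-2)) + (-2)·((0)·(0) - 4·(-2)) = 7·(20) - (0)·(0) + (-2)·(8) = 124.
  So p(λ) = λ³ - 16λ² + 79λ - 124.
Step 2 — look for an integer root (rational root theorem: any rational root is an integer divisor of 124). Testing λ = 4:
  p(4) = 64 - 256 + 316 - 124 = 0  ✓
  Dividing out (λ - 4): p(λ) = (λ - 4)(λ² - 12λ + 31).
Step 3 — remaining eigenvalues from the quadratic λ² - 12λ + 31 = 0:
  Δ = 12² - 4·31 = 144 - 124 = 20,  λ = (12 ± √20)/2 = (12 ± 4.4721)/2 ≈ 8.2361 or 3.7639.
  Sorted: λ_1 = 8.2361,  λ_2 = 4,  λ_3 = 3.7639  (check: sum = 16 = tr ✓).

Step 4 — unit eigenvector for λ_1 ≈ 8.2361: v spans the null space of (Sigma - λ_1 I), whose rows are
  r_1 = (-1.2361, 0, -2),  r_2 = (0, -4.2361, 0),  r_3 = (-2, 0, -3.2361).
  v is orthogonal to every row, so take v ∝ r_1 × r_2 = ((0)·(0) - (-2)·(-4.2361), (-2)·(0) - (-1.2361)·(0), (-1.2361)·(-4.2361) - (0)·(0)) ≈ (-8.4721, 0, 5.2361).
  Rescale (multiply by -1 so the first nonzero entry is positive): u = (8.4721, 0, -5.2361).
  ||u|| = √((8.4721)² + (0)² + (-5.2361)²) = √(99.1935) ≈ 9.9596,  v_1 = u/||u|| ≈ (0.8507, 0, -0.5257) (||v_1|| = 1).

λ_1 = 8.2361,  λ_2 = 4,  λ_3 = 3.7639;  v_1 ≈ (0.8507, 0, -0.5257)


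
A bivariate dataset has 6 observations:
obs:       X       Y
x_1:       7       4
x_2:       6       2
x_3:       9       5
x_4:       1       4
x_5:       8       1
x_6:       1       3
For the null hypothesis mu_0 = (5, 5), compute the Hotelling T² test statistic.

Step 1 — sample mean vector:
  mean(X) = (7 + 6 + 9 + 1 + 8 + 1) / 6 = 32/6 = 5.3333
  mean(Y) = (4 + 2 + 5 + 4 + 1 + 3) / 6 = 19/6 = 3.1667
  x̄ = (5.3333, 3.1667),  deviation x̄ - mu_0 = (5.3333, 3.1667) - (5, 5) = (0.3333, -1.8333).

Step 2 — sample covariance matrix, S[i,j] = (1/(n-1)) · Σ_k (x_{k,i} - mean_i) · (x_{k,j} - mean_j), divisor n-1 = 5:
  S[X,X] = ((1.6667)·(1.6667) + (0.6667)·(0.6667) + (3.6667)·(3.6667) + (-4.3333)·(-4.3333) + (2.6667)·(2.6667) + (-4.3333)·(-4.3333)) / 5 = 61.3333/5 = 12.2667
  S[X,Y] = ((1.6667)·(0.8333) + (0.6667)·(-1.1667) + (3.6667)·(1.8333) + (-4.3333)·(0.8333) + (2.6667)·(-2.1667) + (-4.3333)·(-0.1667)) / 5 = -1.3333/5 = -0.2667
  S[Y,Y] = ((0.8333)·(0.8333) + (-1.1667)·(-1.1667) + (1.8333)·(1.8333) + (0.8333)·(0.8333) + (-2.1667)·(-2.1667) + (-0.1667)·(-0.1667)) / 5 = 10.8333/5 = 2.1667
  S = [[12.2667, -0.2667],
 [-0.2667, 2.1667]].

Step 3 — invert S. det(S) = 12.2667·2.1667 - (-0.2667)² = 26.5067.
  S^{-1} = (1/det) · [[d, -b], [-b, a]] = [[0.0817, 0.0101],
 [0.0101, 0.4628]].

Step 4 — quadratic form (x̄ - mu_0)^T · S^{-1} · (x̄ - mu_0):
  S^{-1} · (x̄ - mu_0) = (0.0088, -0.8451),
  (x̄ - mu_0)^T · [...] = (0.3333)·(0.0088) + (-1.8333)·(-0.8451) = 1.5522.

Step 5 — scale by n: T² = 6 · 1.5522 = 9.3134.

T² ≈ 9.3134


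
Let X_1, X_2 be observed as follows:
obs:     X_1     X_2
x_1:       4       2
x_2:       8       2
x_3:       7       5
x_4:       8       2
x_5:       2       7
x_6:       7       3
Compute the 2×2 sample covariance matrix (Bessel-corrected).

Step 1 — column means:
  mean(X_1) = (4 + 8 + 7 + 8 + 2 + 7) / 6 = 36/6 = 6
  mean(X_2) = (2 + 2 + 5 + 2 + 7 + 3) / 6 = 21/6 = 3.5

Step 2 — sample covariance S[i,j] = (1/(n-1)) · Σ_k (x_{k,i} - mean_i) · (x_{k,j} - mean_j), with n-1 = 5.
  S[X_1,X_1] = ((-2)·(-2) + (2)·(2) + (1)·(1) + (2)·(2) + (-4)·(-4) + (1)·(1)) / 5 = 30/5 = 6
  S[X_1,X_2] = ((-2)·(-1.5) + (2)·(-1.5) + (1)·(1.5) + (2)·(-1.5) + (-4)·(3.5) + (1)·(-0.5)) / 5 = -16/5 = -3.2
  S[X_2,X_2] = ((-1.5)·(-1.5) + (-1.5)·(-1.5) + (1.5)·(1.5) + (-1.5)·(-1.5) + (3.5)·(3.5) + (-0.5)·(-0.5)) / 5 = 21.5/5 = 4.3

S is symmetric (S[j,i] = S[i,j]). Assembling:

S = [[6, -3.2],
 [-3.2, 4.3]]


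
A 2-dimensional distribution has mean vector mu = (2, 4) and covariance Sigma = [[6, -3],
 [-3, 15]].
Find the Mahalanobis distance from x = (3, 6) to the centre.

Step 1 — centre the observation: (x - mu) = (1, 2).

Step 2 — invert Sigma. det(Sigma) = 6·15 - (-3)² = 81.
  Sigma^{-1} = (1/det) · [[d, -b], [-b, a]] = [[0.1852, 0.037],
 [0.037, 0.0741]].

Step 3 — form the quadratic (x - mu)^T · Sigma^{-1} · (x - mu):
  Sigma^{-1} · (x - mu) = (0.2593, 0.1852).
  (x - mu)^T · [Sigma^{-1} · (x - mu)] = (1)·(0.2593) + (2)·(0.1852) = 0.6296.

Step 4 — take square root: d = √(0.6296) ≈ 0.7935.

d(x, mu) = √(0.6296) ≈ 0.7935


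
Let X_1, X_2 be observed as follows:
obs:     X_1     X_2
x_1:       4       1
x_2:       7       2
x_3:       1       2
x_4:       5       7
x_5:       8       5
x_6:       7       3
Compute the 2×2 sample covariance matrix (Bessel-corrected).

Step 1 — column means:
  mean(X_1) = (4 + 7 + 1 + 5 + 8 + 7) / 6 = 32/6 = 5.3333
  mean(X_2) = (1 + 2 + 2 + 7 + 5 + 3) / 6 = 20/6 = 3.3333

Step 2 — sample covariance S[i,j] = (1/(n-1)) · Σ_k (x_{k,i} - mean_i) · (x_{k,j} - mean_j), with n-1 = 5.
  S[X_1,X_1] = ((-1.3333)·(-1.3333) + (1.6667)·(1.6667) + (-4.3333)·(-4.3333) + (-0.3333)·(-0.3333) + (2.6667)·(2.6667) + (1.6667)·(1.6667)) / 5 = 33.3333/5 = 6.6667
  S[X_1,X_2] = ((-1.3333)·(-2.3333) + (1.6667)·(-1.3333) + (-4.3333)·(-1.3333) + (-0.3333)·(3.6667) + (2.6667)·(1.6667) + (1.6667)·(-0.3333)) / 5 = 9.3333/5 = 1.8667
  S[X_2,X_2] = ((-2.3333)·(-2.3333) + (-1.3333)·(-1.3333) + (-1.3333)·(-1.3333) + (3.6667)·(3.6667) + (1.6667)·(1.6667) + (-0.3333)·(-0.3333)) / 5 = 25.3333/5 = 5.0667

S is symmetric (S[j,i] = S[i,j]). Assembling:

S = [[6.6667, 1.8667],
 [1.8667, 5.0667]]


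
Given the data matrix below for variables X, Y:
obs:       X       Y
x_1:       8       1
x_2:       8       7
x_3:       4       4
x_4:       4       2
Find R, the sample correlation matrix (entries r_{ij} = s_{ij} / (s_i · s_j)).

Step 1 — column means:
  mean(X) = (8 + 8 + 4 + 4) / 4 = 24/4 = 6
  mean(Y) = (1 + 7 + 4 + 2) / 4 = 14/4 = 3.5

Step 2 — sample variances and covariances s[i,j] = (1/(n-1)) · Σ_k (x_{k,i} - mean_i) · (x_{k,j} - mean_j), with n-1 = 3:
  s[X,X] = ((2)·(2) + (2)·(2) + (-2)·(-2) + (-2)·(-2)) / 3 = 16/3 = 5.3333
  s[X,Y] = ((2)·(-2.5) + (2)·(3.5) + (-2)·(0.5) + (-2)·(-1.5)) / 3 = 4/3 = 1.3333
  s[Y,Y] = ((-2.5)·(-2.5) + (3.5)·(3.5) + (0.5)·(0.5) + (-1.5)·(-1.5)) / 3 = 21/3 = 7
  Sample standard deviations s_i = √(s[i,i]):
  s(X) = √(5.3333) = 2.3094
  s(Y) = √(7) = 2.6458

Step 3 — r_{ij} = s_{ij} / (s_i · s_j):
  r[X,X] = 1 (diagonal).
  r[X,Y] = 1.3333 / (2.3094 · 2.6458) = 1.3333 / 6.1101 = 0.2182
  r[Y,Y] = 1 (diagonal).

R is symmetric with unit diagonal. Assembling:

R = [[1, 0.2182],
 [0.2182, 1]]


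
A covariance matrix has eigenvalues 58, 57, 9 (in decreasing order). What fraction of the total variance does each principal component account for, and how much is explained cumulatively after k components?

Step 1 — total variance = trace(Sigma) = Σ λ_i = 58 + 57 + 9 = 124.

Step 2 — fraction explained by component i = λ_i / Σ λ:
  PC1: 58/124 = 0.4677
  PC2: 57/124 = 0.4597
  PC3: 9/124 = 0.0726

Step 3 — cumulative fraction after k components = (λ_1 + ... + λ_k) / Σ λ:
  k = 1: 58/124 = 0.4677
  k = 2: (58 + 57)/124 = 115/124 = 0.9274
  k = 3: (58 + 57 + 9)/124 = 124/124 = 1

Summary (fraction, with percent):

explained: PC1 0.4677 (46.77%), PC2 0.4597 (45.97%), PC3 0.0726 (7.26%);  cumulative: 0.4677, 0.9274, 1


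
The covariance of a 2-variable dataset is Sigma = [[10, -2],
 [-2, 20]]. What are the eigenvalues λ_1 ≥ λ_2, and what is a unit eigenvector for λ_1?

Step 1 — characteristic polynomial of 2×2 Sigma:
  det(Sigma - λI) = λ² - trace · λ + det = 0.
  trace = 10 + 20 = 30, det = 10·20 - (-2)² = 196.
Step 2 — discriminant:
  Δ = trace² - 4·det = 900 - 784 = 116.
Step 3 — eigenvalues:
  λ = (trace ± √Δ)/2 = (30 ± 10.7703)/2,
  λ_1 = 20.3852,  λ_2 = 9.6148.

Step 4 — unit eigenvector for λ_1: solve (Sigma - λ_1 I)v = 0. First row:
  (10 - 20.3852)·v_x + (-2)·v_y = 0, i.e. (-10.3852)·v_x + (-2)·v_y = 0,
  so v ∝ (b, λ_1 - a) = (-2, 10.3852); multiply by -1 so the first entry is positive: u = (2, -10.3852).
  ||u|| = √((2)² + (-10.3852)²) = √(111.8516) ≈ 10.576,
  v_1 = u/||u|| ≈ (0.1891, -0.982) (||v_1|| = 1).

λ_1 = 20.3852,  λ_2 = 9.6148;  v_1 ≈ (0.1891, -0.982)


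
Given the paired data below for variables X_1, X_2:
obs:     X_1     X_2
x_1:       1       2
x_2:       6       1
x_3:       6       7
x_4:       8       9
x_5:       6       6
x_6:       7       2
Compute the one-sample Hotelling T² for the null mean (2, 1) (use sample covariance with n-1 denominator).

Step 1 — sample mean vector:
  mean(X_1) = (1 + 6 + 6 + 8 + 6 + 7) / 6 = 34/6 = 5.6667
  mean(X_2) = (2 + 1 + 7 + 9 + 6 + 2) / 6 = 27/6 = 4.5
  x̄ = (5.6667, 4.5),  deviation x̄ - mu_0 = (5.6667, 4.5) - (2, 1) = (3.6667, 3.5).

Step 2 — sample covariance matrix, S[i,j] = (1/(n-1)) · Σ_k (x_{k,i} - mean_i) · (x_{k,j} - mean_j), divisor n-1 = 5:
  S[X_1,X_1] = ((-4.6667)·(-4.6667) + (0.3333)·(0.3333) + (0.3333)·(0.3333) + (2.3333)·(2.3333) + (0.3333)·(0.3333) + (1.3333)·(1.3333)) / 5 = 29.3333/5 = 5.8667
  S[X_1,X_2] = ((-4.6667)·(-2.5) + (0.3333)·(-3.5) + (0.3333)·(2.5) + (2.3333)·(4.5) + (0.3333)·(1.5) + (1.3333)·(-2.5)) / 5 = 19/5 = 3.8
  S[X_2,X_2] = ((-2.5)·(-2.5) + (-3.5)·(-3.5) + (2.5)·(2.5) + (4.5)·(4.5) + (1.5)·(1.5) + (-2.5)·(-2.5)) / 5 = 53.5/5 = 10.7
  S = [[5.8667, 3.8],
 [3.8, 10.7]].

Step 3 — invert S. det(S) = 5.8667·10.7 - (3.8)² = 48.3333.
  S^{-1} = (1/det) · [[d, -b], [-b, a]] = [[0.2214, -0.0786],
 [-0.0786, 0.1214]].

Step 4 — quadratic form (x̄ - mu_0)^T · S^{-1} · (x̄ - mu_0):
  S^{-1} · (x̄ - mu_0) = (0.5366, 0.1366),
  (x̄ - mu_0)^T · [...] = (3.6667)·(0.5366) + (3.5)·(0.1366) = 2.4453.

Step 5 — scale by n: T² = 6 · 2.4453 = 14.6717.

T² ≈ 14.6717


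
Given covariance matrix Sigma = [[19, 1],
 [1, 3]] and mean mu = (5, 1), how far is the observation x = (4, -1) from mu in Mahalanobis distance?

Step 1 — centre the observation: (x - mu) = (-1, -2).

Step 2 — invert Sigma. det(Sigma) = 19·3 - (1)² = 56.
  Sigma^{-1} = (1/det) · [[d, -b], [-b, a]] = [[0.0536, -0.0179],
 [-0.0179, 0.3393]].

Step 3 — form the quadratic (x - mu)^T · Sigma^{-1} · (x - mu):
  Sigma^{-1} · (x - mu) = (-0.0179, -0.6607).
  (x - mu)^T · [Sigma^{-1} · (x - mu)] = (-1)·(-0.0179) + (-2)·(-0.6607) = 1.3393.

Step 4 — take square root: d = √(1.3393) ≈ 1.1573.

d(x, mu) = √(1.3393) ≈ 1.1573


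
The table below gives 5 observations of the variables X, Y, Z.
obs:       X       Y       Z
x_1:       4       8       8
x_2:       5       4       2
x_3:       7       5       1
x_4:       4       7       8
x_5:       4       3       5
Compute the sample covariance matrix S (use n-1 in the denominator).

Step 1 — column means:
  mean(X) = (4 + 5 + 7 + 4 + 4) / 5 = 24/5 = 4.8
  mean(Y) = (8 + 4 + 5 + 7 + 3) / 5 = 27/5 = 5.4
  mean(Z) = (8 + 2 + 1 + 8 + 5) / 5 = 24/5 = 4.8

Step 2 — sample covariance S[i,j] = (1/(n-1)) · Σ_k (x_{k,i} - mean_i) · (x_{k,j} - mean_j), with n-1 = 4.
  S[X,X] = ((-0.8)·(-0.8) + (0.2)·(0.2) + (2.2)·(2.2) + (-0.8)·(-0.8) + (-0.8)·(-0.8)) / 4 = 6.8/4 = 1.7
  S[X,Y] = ((-0.8)·(2.6) + (0.2)·(-1.4) + (2.2)·(-0.4) + (-0.8)·(1.6) + (-0.8)·(-2.4)) / 4 = -2.6/4 = -0.65
  S[X,Z] = ((-0.8)·(3.2) + (0.2)·(-2.8) + (2.2)·(-3.8) + (-0.8)·(3.2) + (-0.8)·(0.2)) / 4 = -14.2/4 = -3.55
  S[Y,Y] = ((2.6)·(2.6) + (-1.4)·(-1.4) + (-0.4)·(-0.4) + (1.6)·(1.6) + (-2.4)·(-2.4)) / 4 = 17.2/4 = 4.3
  S[Y,Z] = ((2.6)·(3.2) + (-1.4)·(-2.8) + (-0.4)·(-3.8) + (1.6)·(3.2) + (-2.4)·(0.2)) / 4 = 18.4/4 = 4.6
  S[Z,Z] = ((3.2)·(3.2) + (-2.8)·(-2.8) + (-3.8)·(-3.8) + (3.2)·(3.2) + (0.2)·(0.2)) / 4 = 42.8/4 = 10.7

S is symmetric (S[j,i] = S[i,j]). Assembling:

S = [[1.7, -0.65, -3.55],
 [-0.65, 4.3, 4.6],
 [-3.55, 4.6, 10.7]]


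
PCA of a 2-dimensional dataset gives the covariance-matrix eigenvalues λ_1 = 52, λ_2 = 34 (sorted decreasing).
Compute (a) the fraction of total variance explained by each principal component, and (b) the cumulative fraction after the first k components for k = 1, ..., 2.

Step 1 — total variance = trace(Sigma) = Σ λ_i = 52 + 34 = 86.

Step 2 — fraction explained by component i = λ_i / Σ λ:
  PC1: 52/86 = 0.6047
  PC2: 34/86 = 0.3953

Step 3 — cumulative fraction after k components = (λ_1 + ... + λ_k) / Σ λ:
  k = 1: 52/86 = 0.6047
  k = 2: (52 + 34)/86 = 86/86 = 1

Summary (fraction, with percent):

explained: PC1 0.6047 (60.47%), PC2 0.3953 (39.53%);  cumulative: 0.6047, 1


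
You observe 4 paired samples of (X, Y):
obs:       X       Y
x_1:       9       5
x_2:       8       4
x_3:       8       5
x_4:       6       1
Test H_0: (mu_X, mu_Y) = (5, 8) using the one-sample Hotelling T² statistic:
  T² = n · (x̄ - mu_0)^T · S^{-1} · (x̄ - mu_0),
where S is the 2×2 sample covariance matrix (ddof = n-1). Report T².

Step 1 — sample mean vector:
  mean(X) = (9 + 8 + 8 + 6) / 4 = 31/4 = 7.75
  mean(Y) = (5 + 4 + 5 + 1) / 4 = 15/4 = 3.75
  x̄ = (7.75, 3.75),  deviation x̄ - mu_0 = (7.75, 3.75) - (5, 8) = (2.75, -4.25).

Step 2 — sample covariance matrix, S[i,j] = (1/(n-1)) · Σ_k (x_{k,i} - mean_i) · (x_{k,j} - mean_j), divisor n-1 = 3:
  S[X,X] = ((1.25)·(1.25) + (0.25)·(0.25) + (0.25)·(0.25) + (-1.75)·(-1.75)) / 3 = 4.75/3 = 1.5833
  S[X,Y] = ((1.25)·(1.25) + (0.25)·(0.25) + (0.25)·(1.25) + (-1.75)·(-2.75)) / 3 = 6.75/3 = 2.25
  S[Y,Y] = ((1.25)·(1.25) + (0.25)·(0.25) + (1.25)·(1.25) + (-2.75)·(-2.75)) / 3 = 10.75/3 = 3.5833
  S = [[1.5833, 2.25],
 [2.25, 3.5833]].

Step 3 — invert S. det(S) = 1.5833·3.5833 - (2.25)² = 0.6111.
  S^{-1} = (1/det) · [[d, -b], [-b, a]] = [[5.8636, -3.6818],
 [-3.6818, 2.5909]].

Step 4 — quadratic form (x̄ - mu_0)^T · S^{-1} · (x̄ - mu_0):
  S^{-1} · (x̄ - mu_0) = (31.7727, -21.1364),
  (x̄ - mu_0)^T · [...] = (2.75)·(31.7727) + (-4.25)·(-21.1364) = 177.2045.

Step 5 — scale by n: T² = 4 · 177.2045 = 708.8182.

T² ≈ 708.8182


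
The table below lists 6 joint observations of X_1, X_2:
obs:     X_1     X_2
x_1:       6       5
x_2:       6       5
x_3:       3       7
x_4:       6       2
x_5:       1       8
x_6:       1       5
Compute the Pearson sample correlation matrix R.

Step 1 — column means:
  mean(X_1) = (6 + 6 + 3 + 6 + 1 + 1) / 6 = 23/6 = 3.8333
  mean(X_2) = (5 + 5 + 7 + 2 + 8 + 5) / 6 = 32/6 = 5.3333

Step 2 — sample variances and covariances s[i,j] = (1/(n-1)) · Σ_k (x_{k,i} - mean_i) · (x_{k,j} - mean_j), with n-1 = 5:
  s[X_1,X_1] = ((2.1667)·(2.1667) + (2.1667)·(2.1667) + (-0.8333)·(-0.8333) + (2.1667)·(2.1667) + (-2.8333)·(-2.8333) + (-2.8333)·(-2.8333)) / 5 = 30.8333/5 = 6.1667
  s[X_1,X_2] = ((2.1667)·(-0.3333) + (2.1667)·(-0.3333) + (-0.8333)·(1.6667) + (2.1667)·(-3.3333) + (-2.8333)·(2.6667) + (-2.8333)·(-0.3333)) / 5 = -16.6667/5 = -3.3333
  s[X_2,X_2] = ((-0.3333)·(-0.3333) + (-0.3333)·(-0.3333) + (1.6667)·(1.6667) + (-3.3333)·(-3.3333) + (2.6667)·(2.6667) + (-0.3333)·(-0.3333)) / 5 = 21.3333/5 = 4.2667
  Sample standard deviations s_i = √(s[i,i]):
  s(X_1) = √(6.1667) = 2.4833
  s(X_2) = √(4.2667) = 2.0656

Step 3 — r_{ij} = s_{ij} / (s_i · s_j):
  r[X_1,X_1] = 1 (diagonal).
  r[X_1,X_2] = -3.3333 / (2.4833 · 2.0656) = -3.3333 / 5.1294 = -0.6498
  r[X_2,X_2] = 1 (diagonal).

R is symmetric with unit diagonal. Assembling:

R = [[1, -0.6498],
 [-0.6498, 1]]


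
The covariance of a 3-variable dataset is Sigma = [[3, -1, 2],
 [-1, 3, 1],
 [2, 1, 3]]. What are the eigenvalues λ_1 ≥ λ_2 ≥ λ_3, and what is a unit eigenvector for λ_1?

Step 1 — characteristic polynomial p(λ) = det(λI - Sigma) = λ³ - tr·λ² + c_1·λ - det, where tr = trace, c_1 = sum of the principal 2×2 minors, det = det(Sigma):
  tr = 3 + 3 + 3 = 9,
  c_1 = (3·3 - (-1)²) + (3·3 - (2)²) + (3·3 - (1)²) = 8 + 5 + 8 = 21,
  det = 3·(3·3 - (1)²) - (-1)·((-1)·3 - (1)·(2)) + (2)·((-1)·(1) - 3·(2)) = 3·(8) - (-1)·(-5) + (2)·(-7) = 5.
  So p(λ) = λ³ - 9λ² + 21λ - 5.
Step 2 — look for an integer root (rational root theorem: any rational root is an integer divisor of 5). Testing λ = 5:
  p(5) = 125 - 225 + 105 - 5 = 0  ✓
  Dividing out (λ - 5): p(λ) = (λ - 5)(λ² - 4λ + 1).
Step 3 — remaining eigenvalues from the quadratic λ² - 4λ + 1 = 0:
  Δ = 4² - 4·1 = 16 - 4 = 12,  λ = (4 ± √12)/2 = (4 ± 3.4641)/2 ≈ 3.7321 or 0.2679.
  Sorted: λ_1 = 5,  λ_2 = 3.7321,  λ_3 = 0.2679  (check: sum = 9 = tr ✓).

Step 4 — unit eigenvector for λ_1 = 5: v spans the null space of (Sigma - λ_1 I), whose rows are
  r_1 = (-2, -1, 2),  r_2 = (-1, -2, 1),  r_3 = (2, 1, -2).
  v is orthogonal to every row, so take v ∝ r_1 × r_2 = ((-1)·(1) - (2)·(-2), (2)·(-1) - (-2)·(1), (-2)·(-2) - (-1)·(-1)) = (3, 0, 3).
  Rescale (divide by 3): u = (1, 0, 1).
  ||u|| = √((1)² + (0)² + (1)²) = √(2) ≈ 1.4142,  v_1 = u/||u|| ≈ (0.7071, 0, 0.7071) (||v_1|| = 1).

λ_1 = 5,  λ_2 = 3.7321,  λ_3 = 0.2679;  v_1 ≈ (0.7071, 0, 0.7071)


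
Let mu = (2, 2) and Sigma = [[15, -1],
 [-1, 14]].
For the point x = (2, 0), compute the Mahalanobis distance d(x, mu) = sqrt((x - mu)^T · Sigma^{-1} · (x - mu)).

Step 1 — centre the observation: (x - mu) = (0, -2).

Step 2 — invert Sigma. det(Sigma) = 15·14 - (-1)² = 209.
  Sigma^{-1} = (1/det) · [[d, -b], [-b, a]] = [[0.067, 0.0048],
 [0.0048, 0.0718]].

Step 3 — form the quadratic (x - mu)^T · Sigma^{-1} · (x - mu):
  Sigma^{-1} · (x - mu) = (-0.0096, -0.1435).
  (x - mu)^T · [Sigma^{-1} · (x - mu)] = (0)·(-0.0096) + (-2)·(-0.1435) = 0.2871.

Step 4 — take square root: d = √(0.2871) ≈ 0.5358.

d(x, mu) = √(0.2871) ≈ 0.5358


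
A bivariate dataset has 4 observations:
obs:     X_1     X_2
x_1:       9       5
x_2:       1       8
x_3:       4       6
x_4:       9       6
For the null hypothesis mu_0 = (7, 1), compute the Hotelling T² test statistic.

Step 1 — sample mean vector:
  mean(X_1) = (9 + 1 + 4 + 9) / 4 = 23/4 = 5.75
  mean(X_2) = (5 + 8 + 6 + 6) / 4 = 25/4 = 6.25
  x̄ = (5.75, 6.25),  deviation x̄ - mu_0 = (5.75, 6.25) - (7, 1) = (-1.25, 5.25).

Step 2 — sample covariance matrix, S[i,j] = (1/(n-1)) · Σ_k (x_{k,i} - mean_i) · (x_{k,j} - mean_j), divisor n-1 = 3:
  S[X_1,X_1] = ((3.25)·(3.25) + (-4.75)·(-4.75) + (-1.75)·(-1.75) + (3.25)·(3.25)) / 3 = 46.75/3 = 15.5833
  S[X_1,X_2] = ((3.25)·(-1.25) + (-4.75)·(1.75) + (-1.75)·(-0.25) + (3.25)·(-0.25)) / 3 = -12.75/3 = -4.25
  S[X_2,X_2] = ((-1.25)·(-1.25) + (1.75)·(1.75) + (-0.25)·(-0.25) + (-0.25)·(-0.25)) / 3 = 4.75/3 = 1.5833
  S = [[15.5833, -4.25],
 [-4.25, 1.5833]].

Step 3 — invert S. det(S) = 15.5833·1.5833 - (-4.25)² = 6.6111.
  S^{-1} = (1/det) · [[d, -b], [-b, a]] = [[0.2395, 0.6429],
 [0.6429, 2.3571]].

Step 4 — quadratic form (x̄ - mu_0)^T · S^{-1} · (x̄ - mu_0):
  S^{-1} · (x̄ - mu_0) = (3.0756, 11.5714),
  (x̄ - mu_0)^T · [...] = (-1.25)·(3.0756) + (5.25)·(11.5714) = 56.9055.

Step 5 — scale by n: T² = 4 · 56.9055 = 227.6218.

T² ≈ 227.6218


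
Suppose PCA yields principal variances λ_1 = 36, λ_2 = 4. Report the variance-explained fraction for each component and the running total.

Step 1 — total variance = trace(Sigma) = Σ λ_i = 36 + 4 = 40.

Step 2 — fraction explained by component i = λ_i / Σ λ:
  PC1: 36/40 = 0.9
  PC2: 4/40 = 0.1

Step 3 — cumulative fraction after k components = (λ_1 + ... + λ_k) / Σ λ:
  k = 1: 36/40 = 0.9
  k = 2: (36 + 4)/40 = 40/40 = 1

Summary (fraction, with percent):

explained: PC1 0.9 (90%), PC2 0.1 (10%);  cumulative: 0.9, 1


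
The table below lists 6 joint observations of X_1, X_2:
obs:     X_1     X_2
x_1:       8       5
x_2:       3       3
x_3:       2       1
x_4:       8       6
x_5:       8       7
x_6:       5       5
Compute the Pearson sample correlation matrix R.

Step 1 — column means:
  mean(X_1) = (8 + 3 + 2 + 8 + 8 + 5) / 6 = 34/6 = 5.6667
  mean(X_2) = (5 + 3 + 1 + 6 + 7 + 5) / 6 = 27/6 = 4.5

Step 2 — sample variances and covariances s[i,j] = (1/(n-1)) · Σ_k (x_{k,i} - mean_i) · (x_{k,j} - mean_j), with n-1 = 5:
  s[X_1,X_1] = ((2.3333)·(2.3333) + (-2.6667)·(-2.6667) + (-3.6667)·(-3.6667) + (2.3333)·(2.3333) + (2.3333)·(2.3333) + (-0.6667)·(-0.6667)) / 5 = 37.3333/5 = 7.4667
  s[X_1,X_2] = ((2.3333)·(0.5) + (-2.6667)·(-1.5) + (-3.6667)·(-3.5) + (2.3333)·(1.5) + (2.3333)·(2.5) + (-0.6667)·(0.5)) / 5 = 27/5 = 5.4
  s[X_2,X_2] = ((0.5)·(0.5) + (-1.5)·(-1.5) + (-3.5)·(-3.5) + (1.5)·(1.5) + (2.5)·(2.5) + (0.5)·(0.5)) / 5 = 23.5/5 = 4.7
  Sample standard deviations s_i = √(s[i,i]):
  s(X_1) = √(7.4667) = 2.7325
  s(X_2) = √(4.7) = 2.1679

Step 3 — r_{ij} = s_{ij} / (s_i · s_j):
  r[X_1,X_1] = 1 (diagonal).
  r[X_1,X_2] = 5.4 / (2.7325 · 2.1679) = 5.4 / 5.924 = 0.9116
  r[X_2,X_2] = 1 (diagonal).

R is symmetric with unit diagonal. Assembling:

R = [[1, 0.9116],
 [0.9116, 1]]


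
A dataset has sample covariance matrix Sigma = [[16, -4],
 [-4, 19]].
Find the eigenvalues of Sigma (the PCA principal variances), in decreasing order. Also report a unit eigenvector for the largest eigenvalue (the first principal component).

Step 1 — characteristic polynomial of 2×2 Sigma:
  det(Sigma - λI) = λ² - trace · λ + det = 0.
  trace = 16 + 19 = 35, det = 16·19 - (-4)² = 288.
Step 2 — discriminant:
  Δ = trace² - 4·det = 1225 - 1152 = 73.
Step 3 — eigenvalues:
  λ = (trace ± √Δ)/2 = (35 ± 8.544)/2,
  λ_1 = 21.772,  λ_2 = 13.228.

Step 4 — unit eigenvector for λ_1: solve (Sigma - λ_1 I)v = 0. First row:
  (16 - 21.772)·v_x + (-4)·v_y = 0, i.e. (-5.772)·v_x + (-4)·v_y = 0,
  so v ∝ (b, λ_1 - a) = (-4, 5.772); multiply by -1 so the first entry is positive: u = (4, -5.772).
  ||u|| = √((4)² + (-5.772)²) = √(49.316) ≈ 7.0225,
  v_1 = u/||u|| ≈ (0.5696, -0.8219) (||v_1|| = 1).

λ_1 = 21.772,  λ_2 = 13.228;  v_1 ≈ (0.5696, -0.8219)


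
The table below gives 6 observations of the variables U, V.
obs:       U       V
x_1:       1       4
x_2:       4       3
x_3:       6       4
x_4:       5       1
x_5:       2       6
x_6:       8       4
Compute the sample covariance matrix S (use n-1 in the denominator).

Step 1 — column means:
  mean(U) = (1 + 4 + 6 + 5 + 2 + 8) / 6 = 26/6 = 4.3333
  mean(V) = (4 + 3 + 4 + 1 + 6 + 4) / 6 = 22/6 = 3.6667

Step 2 — sample covariance S[i,j] = (1/(n-1)) · Σ_k (x_{k,i} - mean_i) · (x_{k,j} - mean_j), with n-1 = 5.
  S[U,U] = ((-3.3333)·(-3.3333) + (-0.3333)·(-0.3333) + (1.6667)·(1.6667) + (0.6667)·(0.6667) + (-2.3333)·(-2.3333) + (3.6667)·(3.6667)) / 5 = 33.3333/5 = 6.6667
  S[U,V] = ((-3.3333)·(0.3333) + (-0.3333)·(-0.6667) + (1.6667)·(0.3333) + (0.6667)·(-2.6667) + (-2.3333)·(2.3333) + (3.6667)·(0.3333)) / 5 = -6.3333/5 = -1.2667
  S[V,V] = ((0.3333)·(0.3333) + (-0.6667)·(-0.6667) + (0.3333)·(0.3333) + (-2.6667)·(-2.6667) + (2.3333)·(2.3333) + (0.3333)·(0.3333)) / 5 = 13.3333/5 = 2.6667

S is symmetric (S[j,i] = S[i,j]). Assembling:

S = [[6.6667, -1.2667],
 [-1.2667, 2.6667]]


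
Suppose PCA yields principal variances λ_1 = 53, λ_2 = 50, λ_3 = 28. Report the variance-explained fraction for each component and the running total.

Step 1 — total variance = trace(Sigma) = Σ λ_i = 53 + 50 + 28 = 131.

Step 2 — fraction explained by component i = λ_i / Σ λ:
  PC1: 53/131 = 0.4046
  PC2: 50/131 = 0.3817
  PC3: 28/131 = 0.2137

Step 3 — cumulative fraction after k components = (λ_1 + ... + λ_k) / Σ λ:
  k = 1: 53/131 = 0.4046
  k = 2: (53 + 50)/131 = 103/131 = 0.7863
  k = 3: (53 + 50 + 28)/131 = 131/131 = 1

Summary (fraction, with percent):

explained: PC1 0.4046 (40.46%), PC2 0.3817 (38.17%), PC3 0.2137 (21.37%);  cumulative: 0.4046, 0.7863, 1


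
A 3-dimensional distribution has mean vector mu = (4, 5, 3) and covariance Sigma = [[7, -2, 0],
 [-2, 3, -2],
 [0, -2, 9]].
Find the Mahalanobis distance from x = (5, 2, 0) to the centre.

Step 1 — centre the observation: (x - mu) = (1, -3, -3).

Step 2 — invert Sigma (cofactor / det for 3×3, or solve directly):
  Sigma^{-1} = [[0.184, 0.144, 0.032],
 [0.144, 0.504, 0.112],
 [0.032, 0.112, 0.136]].

Step 3 — form the quadratic (x - mu)^T · Sigma^{-1} · (x - mu):
  Sigma^{-1} · (x - mu) = (-0.344, -1.704, -0.712).
  (x - mu)^T · [Sigma^{-1} · (x - mu)] = (1)·(-0.344) + (-3)·(-1.704) + (-3)·(-0.712) = 6.904.

Step 4 — take square root: d = √(6.904) ≈ 2.6275.

d(x, mu) = √(6.904) ≈ 2.6275


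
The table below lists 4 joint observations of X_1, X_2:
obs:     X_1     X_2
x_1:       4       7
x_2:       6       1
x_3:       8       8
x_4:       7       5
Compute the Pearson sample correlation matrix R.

Step 1 — column means:
  mean(X_1) = (4 + 6 + 8 + 7) / 4 = 25/4 = 6.25
  mean(X_2) = (7 + 1 + 8 + 5) / 4 = 21/4 = 5.25

Step 2 — sample variances and covariances s[i,j] = (1/(n-1)) · Σ_k (x_{k,i} - mean_i) · (x_{k,j} - mean_j), with n-1 = 3:
  s[X_1,X_1] = ((-2.25)·(-2.25) + (-0.25)·(-0.25) + (1.75)·(1.75) + (0.75)·(0.75)) / 3 = 8.75/3 = 2.9167
  s[X_1,X_2] = ((-2.25)·(1.75) + (-0.25)·(-4.25) + (1.75)·(2.75) + (0.75)·(-0.25)) / 3 = 1.75/3 = 0.5833
  s[X_2,X_2] = ((1.75)·(1.75) + (-4.25)·(-4.25) + (2.75)·(2.75) + (-0.25)·(-0.25)) / 3 = 28.75/3 = 9.5833
  Sample standard deviations s_i = √(s[i,i]):
  s(X_1) = √(2.9167) = 1.7078
  s(X_2) = √(9.5833) = 3.0957

Step 3 — r_{ij} = s_{ij} / (s_i · s_j):
  r[X_1,X_1] = 1 (diagonal).
  r[X_1,X_2] = 0.5833 / (1.7078 · 3.0957) = 0.5833 / 5.2869 = 0.1103
  r[X_2,X_2] = 1 (diagonal).

R is symmetric with unit diagonal. Assembling:

R = [[1, 0.1103],
 [0.1103, 1]]


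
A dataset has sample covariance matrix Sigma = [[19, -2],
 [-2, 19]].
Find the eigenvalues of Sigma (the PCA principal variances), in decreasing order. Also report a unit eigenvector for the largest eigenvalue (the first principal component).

Step 1 — characteristic polynomial of 2×2 Sigma:
  det(Sigma - λI) = λ² - trace · λ + det = 0.
  trace = 19 + 19 = 38, det = 19·19 - (-2)² = 357.
Step 2 — discriminant:
  Δ = trace² - 4·det = 1444 - 1428 = 16.
Step 3 — eigenvalues:
  λ = (trace ± √Δ)/2 = (38 ± 4)/2,
  λ_1 = 21,  λ_2 = 17.

Step 4 — unit eigenvector for λ_1: solve (Sigma - λ_1 I)v = 0. First row:
  (19 - 21)·v_x + (-2)·v_y = 0, i.e. (-2)·v_x + (-2)·v_y = 0,
  so v ∝ (b, λ_1 - a) = (-2, 2); multiply by -1 so the first entry is positive: u = (2, -2).
  ||u|| = √((2)² + (-2)²) = √(8) ≈ 2.8284,
  v_1 = u/||u|| ≈ (0.7071, -0.7071) (||v_1|| = 1).

λ_1 = 21,  λ_2 = 17;  v_1 ≈ (0.7071, -0.7071)


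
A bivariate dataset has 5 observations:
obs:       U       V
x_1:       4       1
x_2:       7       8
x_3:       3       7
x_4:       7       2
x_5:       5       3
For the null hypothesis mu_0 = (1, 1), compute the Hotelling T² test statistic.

Step 1 — sample mean vector:
  mean(U) = (4 + 7 + 3 + 7 + 5) / 5 = 26/5 = 5.2
  mean(V) = (1 + 8 + 7 + 2 + 3) / 5 = 21/5 = 4.2
  x̄ = (5.2, 4.2),  deviation x̄ - mu_0 = (5.2, 4.2) - (1, 1) = (4.2, 3.2).

Step 2 — sample covariance matrix, S[i,j] = (1/(n-1)) · Σ_k (x_{k,i} - mean_i) · (x_{k,j} - mean_j), divisor n-1 = 4:
  S[U,U] = ((-1.2)·(-1.2) + (1.8)·(1.8) + (-2.2)·(-2.2) + (1.8)·(1.8) + (-0.2)·(-0.2)) / 4 = 12.8/4 = 3.2
  S[U,V] = ((-1.2)·(-3.2) + (1.8)·(3.8) + (-2.2)·(2.8) + (1.8)·(-2.2) + (-0.2)·(-1.2)) / 4 = 0.8/4 = 0.2
  S[V,V] = ((-3.2)·(-3.2) + (3.8)·(3.8) + (2.8)·(2.8) + (-2.2)·(-2.2) + (-1.2)·(-1.2)) / 4 = 38.8/4 = 9.7
  S = [[3.2, 0.2],
 [0.2, 9.7]].

Step 3 — invert S. det(S) = 3.2·9.7 - (0.2)² = 31.
  S^{-1} = (1/det) · [[d, -b], [-b, a]] = [[0.3129, -0.0065],
 [-0.0065, 0.1032]].

Step 4 — quadratic form (x̄ - mu_0)^T · S^{-1} · (x̄ - mu_0):
  S^{-1} · (x̄ - mu_0) = (1.2935, 0.3032),
  (x̄ - mu_0)^T · [...] = (4.2)·(1.2935) + (3.2)·(0.3032) = 6.4032.

Step 5 — scale by n: T² = 5 · 6.4032 = 32.0161.

T² ≈ 32.0161


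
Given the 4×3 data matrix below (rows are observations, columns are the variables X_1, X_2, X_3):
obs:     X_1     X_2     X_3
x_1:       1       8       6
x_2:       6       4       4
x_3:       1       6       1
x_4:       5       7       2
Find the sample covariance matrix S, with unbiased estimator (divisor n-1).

Step 1 — column means:
  mean(X_1) = (1 + 6 + 1 + 5) / 4 = 13/4 = 3.25
  mean(X_2) = (8 + 4 + 6 + 7) / 4 = 25/4 = 6.25
  mean(X_3) = (6 + 4 + 1 + 2) / 4 = 13/4 = 3.25

Step 2 — sample covariance S[i,j] = (1/(n-1)) · Σ_k (x_{k,i} - mean_i) · (x_{k,j} - mean_j), with n-1 = 3.
  S[X_1,X_1] = ((-2.25)·(-2.25) + (2.75)·(2.75) + (-2.25)·(-2.25) + (1.75)·(1.75)) / 3 = 20.75/3 = 6.9167
  S[X_1,X_2] = ((-2.25)·(1.75) + (2.75)·(-2.25) + (-2.25)·(-0.25) + (1.75)·(0.75)) / 3 = -8.25/3 = -2.75
  S[X_1,X_3] = ((-2.25)·(2.75) + (2.75)·(0.75) + (-2.25)·(-2.25) + (1.75)·(-1.25)) / 3 = -1.25/3 = -0.4167
  S[X_2,X_2] = ((1.75)·(1.75) + (-2.25)·(-2.25) + (-0.25)·(-0.25) + (0.75)·(0.75)) / 3 = 8.75/3 = 2.9167
  S[X_2,X_3] = ((1.75)·(2.75) + (-2.25)·(0.75) + (-0.25)·(-2.25) + (0.75)·(-1.25)) / 3 = 2.75/3 = 0.9167
  S[X_3,X_3] = ((2.75)·(2.75) + (0.75)·(0.75) + (-2.25)·(-2.25) + (-1.25)·(-1.25)) / 3 = 14.75/3 = 4.9167

S is symmetric (S[j,i] = S[i,j]). Assembling:

S = [[6.9167, -2.75, -0.4167],
 [-2.75, 2.9167, 0.9167],
 [-0.4167, 0.9167, 4.9167]]
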